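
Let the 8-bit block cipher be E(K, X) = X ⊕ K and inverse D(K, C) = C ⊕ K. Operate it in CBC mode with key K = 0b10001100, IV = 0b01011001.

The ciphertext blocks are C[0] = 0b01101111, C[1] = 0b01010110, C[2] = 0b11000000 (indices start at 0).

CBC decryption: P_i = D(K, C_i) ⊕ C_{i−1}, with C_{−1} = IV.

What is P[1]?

P[1]: D(K, 0b01010110) = 0b11011010; 0b11011010 ⊕ 0b01101111 = 0b10110101.

P[1] = 0b10110101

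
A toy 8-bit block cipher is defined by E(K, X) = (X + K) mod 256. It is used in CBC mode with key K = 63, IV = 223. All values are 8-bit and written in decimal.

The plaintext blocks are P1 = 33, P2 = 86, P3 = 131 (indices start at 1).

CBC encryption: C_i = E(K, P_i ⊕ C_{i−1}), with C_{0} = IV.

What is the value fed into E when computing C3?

41

C1: P1 ⊕ 223 = 254; E(K, 254) = 61.
C2: P2 ⊕ 61 = 107; E(K, 107) = 170.
C3: P3 ⊕ 170 = 41; E(K, 41) = 104.
So the input to E for block 3 is 41.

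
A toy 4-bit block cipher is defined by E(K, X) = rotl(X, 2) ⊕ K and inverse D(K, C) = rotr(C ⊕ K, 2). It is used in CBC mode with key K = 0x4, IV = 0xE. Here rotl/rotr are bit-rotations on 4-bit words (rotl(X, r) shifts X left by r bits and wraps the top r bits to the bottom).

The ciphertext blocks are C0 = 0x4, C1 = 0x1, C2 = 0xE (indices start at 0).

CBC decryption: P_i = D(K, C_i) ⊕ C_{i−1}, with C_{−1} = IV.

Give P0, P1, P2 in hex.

P0: D(K, 0x4) = 0x0; 0x0 ⊕ 0xE = 0xE.
P1: D(K, 0x1) = 0x5; 0x5 ⊕ 0x4 = 0x1.
P2: D(K, 0xE) = 0xA; 0xA ⊕ 0x1 = 0xB.

P0 = 0xE, P1 = 0x1, P2 = 0xB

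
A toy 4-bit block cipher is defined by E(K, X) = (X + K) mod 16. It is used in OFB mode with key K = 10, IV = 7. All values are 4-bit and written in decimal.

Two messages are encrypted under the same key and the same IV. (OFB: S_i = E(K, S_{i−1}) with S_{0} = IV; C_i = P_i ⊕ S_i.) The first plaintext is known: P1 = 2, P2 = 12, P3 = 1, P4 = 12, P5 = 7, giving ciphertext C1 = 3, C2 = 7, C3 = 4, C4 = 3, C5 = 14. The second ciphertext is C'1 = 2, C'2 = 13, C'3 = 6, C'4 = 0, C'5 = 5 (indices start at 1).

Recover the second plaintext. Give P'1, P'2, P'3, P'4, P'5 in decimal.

In OFB with a reused IV, both messages share the same keystream S_i, so C_i ⊕ C'_i = P_i ⊕ P'_i and thus P'_i = P_i ⊕ C_i ⊕ C'_i.
P'1: 2 ⊕ 3 ⊕ 2 = 3.
P'2: 12 ⊕ 7 ⊕ 13 = 6.
P'3: 1 ⊕ 4 ⊕ 6 = 3.
P'4: 12 ⊕ 3 ⊕ 0 = 15.
P'5: 7 ⊕ 14 ⊕ 5 = 12.

P'1 = 3, P'2 = 6, P'3 = 3, P'4 = 15, P'5 = 12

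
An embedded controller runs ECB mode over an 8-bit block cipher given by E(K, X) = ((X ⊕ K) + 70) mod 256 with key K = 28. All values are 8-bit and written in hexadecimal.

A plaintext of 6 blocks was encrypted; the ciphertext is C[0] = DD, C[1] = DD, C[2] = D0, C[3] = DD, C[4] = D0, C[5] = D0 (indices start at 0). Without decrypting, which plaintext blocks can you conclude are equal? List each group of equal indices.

ECB encrypts each block independently with the same key, so equal ciphertext blocks imply equal plaintext blocks.
C[0] = C[1] = C[3] = DD, so P[0] = P[1] = P[3].
C[2] = C[4] = C[5] = D0, so P[2] = P[4] = P[5].

P[0] = P[1] = P[3]; P[2] = P[4] = P[5]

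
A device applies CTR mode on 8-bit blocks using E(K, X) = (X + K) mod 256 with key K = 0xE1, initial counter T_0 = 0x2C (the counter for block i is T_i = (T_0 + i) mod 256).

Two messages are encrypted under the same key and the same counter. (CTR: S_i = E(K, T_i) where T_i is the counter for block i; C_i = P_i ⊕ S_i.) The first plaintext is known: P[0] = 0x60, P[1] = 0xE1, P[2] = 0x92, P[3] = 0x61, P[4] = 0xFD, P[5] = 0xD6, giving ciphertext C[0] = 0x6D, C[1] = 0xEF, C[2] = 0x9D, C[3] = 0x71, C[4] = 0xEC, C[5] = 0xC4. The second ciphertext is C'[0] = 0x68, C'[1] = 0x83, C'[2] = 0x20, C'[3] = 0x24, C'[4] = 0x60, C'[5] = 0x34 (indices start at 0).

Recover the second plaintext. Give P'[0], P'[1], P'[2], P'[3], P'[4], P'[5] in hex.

In CTR with a reused counter, both messages share the same keystream S_i, so C_i ⊕ C'_i = P_i ⊕ P'_i and thus P'_i = P_i ⊕ C_i ⊕ C'_i.
P'[0]: 0x60 ⊕ 0x6D ⊕ 0x68 = 0x65.
P'[1]: 0xE1 ⊕ 0xEF ⊕ 0x83 = 0x8D.
P'[2]: 0x92 ⊕ 0x9D ⊕ 0x20 = 0x2F.
P'[3]: 0x61 ⊕ 0x71 ⊕ 0x24 = 0x34.
P'[4]: 0xFD ⊕ 0xEC ⊕ 0x60 = 0x71.
P'[5]: 0xD6 ⊕ 0xC4 ⊕ 0x34 = 0x26.

P'[0] = 0x65, P'[1] = 0x8D, P'[2] = 0x2F, P'[3] = 0x34, P'[4] = 0x71, P'[5] = 0x26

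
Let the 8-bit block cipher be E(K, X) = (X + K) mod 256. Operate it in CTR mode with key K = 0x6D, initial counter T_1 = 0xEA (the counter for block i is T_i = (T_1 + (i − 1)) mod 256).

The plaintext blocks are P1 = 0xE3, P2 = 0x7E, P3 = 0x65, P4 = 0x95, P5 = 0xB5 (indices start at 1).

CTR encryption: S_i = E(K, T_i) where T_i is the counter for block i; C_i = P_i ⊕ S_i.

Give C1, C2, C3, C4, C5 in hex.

C1 = 0xB4, C2 = 0x26, C3 = 0x3C, C4 = 0xCF, C5 = 0xEE

C1: T = 0xEA, S = E(K, T) = 0x57; 0xE3 ⊕ 0x57 = 0xB4.
C2: T = 0xEB, S = E(K, T) = 0x58; 0x7E ⊕ 0x58 = 0x26.
C3: T = 0xEC, S = E(K, T) = 0x59; 0x65 ⊕ 0x59 = 0x3C.
C4: T = 0xED, S = E(K, T) = 0x5A; 0x95 ⊕ 0x5A = 0xCF.
C5: T = 0xEE, S = E(K, T) = 0x5B; 0xB5 ⊕ 0x5B = 0xEE.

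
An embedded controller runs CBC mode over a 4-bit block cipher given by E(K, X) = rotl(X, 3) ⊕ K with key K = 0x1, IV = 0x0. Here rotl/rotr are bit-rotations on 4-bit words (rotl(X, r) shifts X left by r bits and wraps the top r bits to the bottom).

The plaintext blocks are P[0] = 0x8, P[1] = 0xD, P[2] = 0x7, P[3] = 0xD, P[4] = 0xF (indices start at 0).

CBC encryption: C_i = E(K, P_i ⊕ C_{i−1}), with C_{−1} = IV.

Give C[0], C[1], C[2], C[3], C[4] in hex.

C[0] = 0x5, C[1] = 0x5, C[2] = 0x0, C[3] = 0xF, C[4] = 0x1

C[0]: P[0] ⊕ 0x0 = 0x8; E(K, 0x8) = 0x5.
C[1]: P[1] ⊕ 0x5 = 0x8; E(K, 0x8) = 0x5.
C[2]: P[2] ⊕ 0x5 = 0x2; E(K, 0x2) = 0x0.
C[3]: P[3] ⊕ 0x0 = 0xD; E(K, 0xD) = 0xF.
C[4]: P[4] ⊕ 0xF = 0x0; E(K, 0x0) = 0x1.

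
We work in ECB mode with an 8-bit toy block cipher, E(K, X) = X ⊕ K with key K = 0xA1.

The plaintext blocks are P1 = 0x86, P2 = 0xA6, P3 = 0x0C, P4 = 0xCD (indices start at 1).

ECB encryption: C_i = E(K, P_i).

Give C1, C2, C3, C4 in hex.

C1 = 0x27, C2 = 0x07, C3 = 0xAD, C4 = 0x6C

C1: E(K, 0x86) = 0x27.
C2: E(K, 0xA6) = 0x07.
C3: E(K, 0x0C) = 0xAD.
C4: E(K, 0xCD) = 0x6C.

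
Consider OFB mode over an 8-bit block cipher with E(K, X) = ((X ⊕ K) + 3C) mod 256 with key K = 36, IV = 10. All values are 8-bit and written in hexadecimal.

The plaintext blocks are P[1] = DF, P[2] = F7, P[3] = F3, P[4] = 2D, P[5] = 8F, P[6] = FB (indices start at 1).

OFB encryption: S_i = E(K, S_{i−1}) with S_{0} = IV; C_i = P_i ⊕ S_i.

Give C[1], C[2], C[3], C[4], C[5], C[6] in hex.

C[1]: S = E(K, 10) = 62; DF ⊕ 62 = BD.
C[2]: S = E(K, 62) = 90; F7 ⊕ 90 = 67.
C[3]: S = E(K, 90) = E2; F3 ⊕ E2 = 11.
C[4]: S = E(K, E2) = 10; 2D ⊕ 10 = 3D.
C[5]: S = E(K, 10) = 62; 8F ⊕ 62 = ED.
C[6]: S = E(K, 62) = 90; FB ⊕ 90 = 6B.

C[1] = BD, C[2] = 67, C[3] = 11, C[4] = 3D, C[5] = ED, C[6] = 6B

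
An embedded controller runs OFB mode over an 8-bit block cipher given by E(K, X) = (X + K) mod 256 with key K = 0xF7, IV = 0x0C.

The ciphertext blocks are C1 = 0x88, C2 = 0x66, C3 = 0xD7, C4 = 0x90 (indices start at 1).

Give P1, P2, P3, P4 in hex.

P1 = 0x8B, P2 = 0x9C, P3 = 0x26, P4 = 0x78

OFB decryption: S_i = E(K, S_{i−1}) with S_{0} = IV; P_i = C_i ⊕ S_i.
P1: S = E(K, 0x0C) = 0x03; 0x88 ⊕ 0x03 = 0x8B.
P2: S = E(K, 0x03) = 0xFA; 0x66 ⊕ 0xFA = 0x9C.
P3: S = E(K, 0xFA) = 0xF1; 0xD7 ⊕ 0xF1 = 0x26.
P4: S = E(K, 0xF1) = 0xE8; 0x90 ⊕ 0xE8 = 0x78.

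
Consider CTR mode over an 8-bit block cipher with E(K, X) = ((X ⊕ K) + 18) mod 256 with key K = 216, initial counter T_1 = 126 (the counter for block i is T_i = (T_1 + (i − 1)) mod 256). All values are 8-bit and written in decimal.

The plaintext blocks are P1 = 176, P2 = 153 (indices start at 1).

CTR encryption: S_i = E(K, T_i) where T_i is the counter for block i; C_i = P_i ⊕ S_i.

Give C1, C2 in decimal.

C1: T = 126, S = E(K, T) = 184; 176 ⊕ 184 = 8.
C2: T = 127, S = E(K, T) = 185; 153 ⊕ 185 = 32.

C1 = 8, C2 = 32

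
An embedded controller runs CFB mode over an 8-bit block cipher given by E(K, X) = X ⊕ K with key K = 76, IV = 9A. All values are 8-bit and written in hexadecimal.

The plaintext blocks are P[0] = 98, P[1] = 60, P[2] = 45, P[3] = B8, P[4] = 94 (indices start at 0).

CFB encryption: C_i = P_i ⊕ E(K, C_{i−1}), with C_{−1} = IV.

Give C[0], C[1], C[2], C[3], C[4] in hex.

C[0]: E(K, 9A) = EC; 98 ⊕ EC = 74.
C[1]: E(K, 74) = 02; 60 ⊕ 02 = 62.
C[2]: E(K, 62) = 14; 45 ⊕ 14 = 51.
C[3]: E(K, 51) = 27; B8 ⊕ 27 = 9F.
C[4]: E(K, 9F) = E9; 94 ⊕ E9 = 7D.

C[0] = 74, C[1] = 62, C[2] = 51, C[3] = 9F, C[4] = 7D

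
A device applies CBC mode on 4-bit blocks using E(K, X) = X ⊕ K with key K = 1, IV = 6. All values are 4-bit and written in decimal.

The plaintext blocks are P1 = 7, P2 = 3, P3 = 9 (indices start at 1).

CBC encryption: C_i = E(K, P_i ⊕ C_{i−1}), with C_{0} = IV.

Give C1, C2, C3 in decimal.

C1: P1 ⊕ 6 = 1; E(K, 1) = 0.
C2: P2 ⊕ 0 = 3; E(K, 3) = 2.
C3: P3 ⊕ 2 = 11; E(K, 11) = 10.

C1 = 0, C2 = 2, C3 = 10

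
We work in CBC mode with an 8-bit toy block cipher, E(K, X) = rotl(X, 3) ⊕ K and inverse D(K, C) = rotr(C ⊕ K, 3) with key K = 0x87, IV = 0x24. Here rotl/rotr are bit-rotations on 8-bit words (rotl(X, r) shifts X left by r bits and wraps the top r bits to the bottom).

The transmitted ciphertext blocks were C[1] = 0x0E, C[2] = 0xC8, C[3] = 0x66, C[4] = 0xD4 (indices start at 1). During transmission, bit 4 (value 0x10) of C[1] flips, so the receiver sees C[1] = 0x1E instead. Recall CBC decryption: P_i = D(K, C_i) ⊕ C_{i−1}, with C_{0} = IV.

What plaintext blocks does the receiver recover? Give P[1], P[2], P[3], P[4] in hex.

Only C[1] changed, to 0x1E. In CBC, a change in C_i garbles P_i and flips the same bit in P_{i+1}. Decrypting the received ciphertext:
P[1]: D(K, 0x1E) = 0x33; 0x33 ⊕ 0x24 = 0x17.
P[2]: D(K, 0xC8) = 0xE9; 0xE9 ⊕ 0x1E = 0xF7.
P[3]: D(K, 0x66) = 0x3C; 0x3C ⊕ 0xC8 = 0xF4.
P[4]: D(K, 0xD4) = 0x6A; 0x6A ⊕ 0x66 = 0x0C.
Blocks that differ from the original plaintext: P[1], P[2].

P[1] = 0x17, P[2] = 0xF7, P[3] = 0xF4, P[4] = 0x0C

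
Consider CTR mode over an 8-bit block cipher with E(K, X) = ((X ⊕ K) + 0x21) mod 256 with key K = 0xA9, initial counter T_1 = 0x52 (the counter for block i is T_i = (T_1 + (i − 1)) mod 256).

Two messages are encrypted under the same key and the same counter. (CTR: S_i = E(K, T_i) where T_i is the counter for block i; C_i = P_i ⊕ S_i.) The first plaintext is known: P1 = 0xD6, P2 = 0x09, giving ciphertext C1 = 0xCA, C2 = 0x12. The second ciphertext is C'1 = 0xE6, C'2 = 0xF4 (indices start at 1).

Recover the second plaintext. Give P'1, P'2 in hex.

In CTR with a reused counter, both messages share the same keystream S_i, so C_i ⊕ C'_i = P_i ⊕ P'_i and thus P'_i = P_i ⊕ C_i ⊕ C'_i.
P'1: 0xD6 ⊕ 0xCA ⊕ 0xE6 = 0xFA.
P'2: 0x09 ⊕ 0x12 ⊕ 0xF4 = 0xEF.

P'1 = 0xFA, P'2 = 0xEF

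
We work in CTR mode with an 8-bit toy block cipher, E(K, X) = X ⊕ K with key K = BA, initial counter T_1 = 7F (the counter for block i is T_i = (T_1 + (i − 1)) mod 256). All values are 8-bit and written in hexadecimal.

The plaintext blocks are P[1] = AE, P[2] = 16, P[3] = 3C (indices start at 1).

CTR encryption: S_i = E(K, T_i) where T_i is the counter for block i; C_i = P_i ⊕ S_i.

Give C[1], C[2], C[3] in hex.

C[1]: T = 7F, S = E(K, T) = C5; AE ⊕ C5 = 6B.
C[2]: T = 80, S = E(K, T) = 3A; 16 ⊕ 3A = 2C.
C[3]: T = 81, S = E(K, T) = 3B; 3C ⊕ 3B = 07.

C[1] = 6B, C[2] = 2C, C[3] = 07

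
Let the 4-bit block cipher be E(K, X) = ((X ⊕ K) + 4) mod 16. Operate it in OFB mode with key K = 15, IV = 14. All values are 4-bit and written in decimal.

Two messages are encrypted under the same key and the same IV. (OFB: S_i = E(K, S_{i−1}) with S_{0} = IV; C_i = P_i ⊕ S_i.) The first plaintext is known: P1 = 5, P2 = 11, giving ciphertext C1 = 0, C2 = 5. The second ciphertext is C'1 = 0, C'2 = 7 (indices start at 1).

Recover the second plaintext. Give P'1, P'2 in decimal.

In OFB with a reused IV, both messages share the same keystream S_i, so C_i ⊕ C'_i = P_i ⊕ P'_i and thus P'_i = P_i ⊕ C_i ⊕ C'_i.
P'1: 5 ⊕ 0 ⊕ 0 = 5.
P'2: 11 ⊕ 5 ⊕ 7 = 9.

P'1 = 5, P'2 = 9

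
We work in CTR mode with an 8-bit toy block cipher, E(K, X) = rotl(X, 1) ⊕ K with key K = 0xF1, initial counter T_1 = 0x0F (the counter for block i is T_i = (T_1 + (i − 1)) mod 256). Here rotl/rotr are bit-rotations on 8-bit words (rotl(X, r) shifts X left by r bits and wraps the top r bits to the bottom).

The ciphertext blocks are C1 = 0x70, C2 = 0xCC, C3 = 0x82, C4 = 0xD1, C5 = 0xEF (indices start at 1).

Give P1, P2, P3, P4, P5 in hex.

CTR decryption: S_i = E(K, T_i) where T_i is the counter for block i; P_i = C_i ⊕ S_i.
P1: T = 0x0F, S = E(K, T) = 0xEF; 0x70 ⊕ 0xEF = 0x9F.
P2: T = 0x10, S = E(K, T) = 0xD1; 0xCC ⊕ 0xD1 = 0x1D.
P3: T = 0x11, S = E(K, T) = 0xD3; 0x82 ⊕ 0xD3 = 0x51.
P4: T = 0x12, S = E(K, T) = 0xD5; 0xD1 ⊕ 0xD5 = 0x04.
P5: T = 0x13, S = E(K, T) = 0xD7; 0xEF ⊕ 0xD7 = 0x38.

P1 = 0x9F, P2 = 0x1D, P3 = 0x51, P4 = 0x04, P5 = 0x38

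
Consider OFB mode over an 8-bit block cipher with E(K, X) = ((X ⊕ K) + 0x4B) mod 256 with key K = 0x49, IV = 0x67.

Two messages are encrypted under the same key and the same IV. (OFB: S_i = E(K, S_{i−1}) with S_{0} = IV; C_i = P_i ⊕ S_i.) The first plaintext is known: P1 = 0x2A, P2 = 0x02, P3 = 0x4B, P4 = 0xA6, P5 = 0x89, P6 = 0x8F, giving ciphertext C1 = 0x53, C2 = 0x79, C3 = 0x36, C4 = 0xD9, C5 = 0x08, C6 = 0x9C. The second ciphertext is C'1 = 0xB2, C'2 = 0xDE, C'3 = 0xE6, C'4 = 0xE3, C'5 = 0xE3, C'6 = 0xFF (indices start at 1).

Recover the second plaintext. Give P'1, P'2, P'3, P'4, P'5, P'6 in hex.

P'1 = 0xCB, P'2 = 0xA5, P'3 = 0x9B, P'4 = 0x9C, P'5 = 0x62, P'6 = 0xEC

In OFB with a reused IV, both messages share the same keystream S_i, so C_i ⊕ C'_i = P_i ⊕ P'_i and thus P'_i = P_i ⊕ C_i ⊕ C'_i.
P'1: 0x2A ⊕ 0x53 ⊕ 0xB2 = 0xCB.
P'2: 0x02 ⊕ 0x79 ⊕ 0xDE = 0xA5.
P'3: 0x4B ⊕ 0x36 ⊕ 0xE6 = 0x9B.
P'4: 0xA6 ⊕ 0xD9 ⊕ 0xE3 = 0x9C.
P'5: 0x89 ⊕ 0x08 ⊕ 0xE3 = 0x62.
P'6: 0x8F ⊕ 0x9C ⊕ 0xFF = 0xEC.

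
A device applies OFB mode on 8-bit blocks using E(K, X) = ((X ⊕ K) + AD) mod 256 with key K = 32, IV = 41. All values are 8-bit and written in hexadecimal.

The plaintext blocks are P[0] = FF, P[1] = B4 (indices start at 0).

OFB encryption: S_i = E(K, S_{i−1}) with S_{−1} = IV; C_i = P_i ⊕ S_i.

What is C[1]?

C[0]: S = E(K, 41) = 20; FF ⊕ 20 = DF.
C[1]: S = E(K, 20) = BF; B4 ⊕ BF = 0B.

C[1] = 0B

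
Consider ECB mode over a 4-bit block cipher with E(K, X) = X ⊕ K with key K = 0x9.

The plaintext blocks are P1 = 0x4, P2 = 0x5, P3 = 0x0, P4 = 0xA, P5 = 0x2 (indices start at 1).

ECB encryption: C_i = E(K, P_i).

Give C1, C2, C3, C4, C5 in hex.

C1 = 0xD, C2 = 0xC, C3 = 0x9, C4 = 0x3, C5 = 0xB

C1: E(K, 0x4) = 0xD.
C2: E(K, 0x5) = 0xC.
C3: E(K, 0x0) = 0x9.
C4: E(K, 0xA) = 0x3.
C5: E(K, 0x2) = 0xB.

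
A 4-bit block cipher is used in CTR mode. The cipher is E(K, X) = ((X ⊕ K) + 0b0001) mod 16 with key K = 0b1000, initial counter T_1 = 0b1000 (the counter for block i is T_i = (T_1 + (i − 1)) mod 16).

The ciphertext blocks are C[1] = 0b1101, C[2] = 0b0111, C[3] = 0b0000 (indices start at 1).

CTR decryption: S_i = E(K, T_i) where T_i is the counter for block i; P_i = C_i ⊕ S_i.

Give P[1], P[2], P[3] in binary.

P[1]: T = 0b1000, S = E(K, T) = 0b0001; 0b1101 ⊕ 0b0001 = 0b1100.
P[2]: T = 0b1001, S = E(K, T) = 0b0010; 0b0111 ⊕ 0b0010 = 0b0101.
P[3]: T = 0b1010, S = E(K, T) = 0b0011; 0b0000 ⊕ 0b0011 = 0b0011.

P[1] = 0b1100, P[2] = 0b0101, P[3] = 0b0011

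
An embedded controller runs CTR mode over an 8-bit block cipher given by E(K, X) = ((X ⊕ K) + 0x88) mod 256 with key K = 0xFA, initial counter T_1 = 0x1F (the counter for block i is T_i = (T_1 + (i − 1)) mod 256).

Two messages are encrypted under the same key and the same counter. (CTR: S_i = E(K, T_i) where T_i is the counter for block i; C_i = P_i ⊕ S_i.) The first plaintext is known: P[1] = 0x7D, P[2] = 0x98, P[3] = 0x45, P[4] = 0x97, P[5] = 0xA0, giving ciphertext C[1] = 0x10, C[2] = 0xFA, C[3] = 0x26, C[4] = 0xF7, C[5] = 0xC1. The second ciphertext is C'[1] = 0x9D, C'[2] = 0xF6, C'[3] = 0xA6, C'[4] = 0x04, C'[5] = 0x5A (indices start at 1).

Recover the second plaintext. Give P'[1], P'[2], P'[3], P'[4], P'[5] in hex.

In CTR with a reused counter, both messages share the same keystream S_i, so C_i ⊕ C'_i = P_i ⊕ P'_i and thus P'_i = P_i ⊕ C_i ⊕ C'_i.
P'[1]: 0x7D ⊕ 0x10 ⊕ 0x9D = 0xF0.
P'[2]: 0x98 ⊕ 0xFA ⊕ 0xF6 = 0x94.
P'[3]: 0x45 ⊕ 0x26 ⊕ 0xA6 = 0xC5.
P'[4]: 0x97 ⊕ 0xF7 ⊕ 0x04 = 0x64.
P'[5]: 0xA0 ⊕ 0xC1 ⊕ 0x5A = 0x3B.

P'[1] = 0xF0, P'[2] = 0x94, P'[3] = 0xC5, P'[4] = 0x64, P'[5] = 0x3B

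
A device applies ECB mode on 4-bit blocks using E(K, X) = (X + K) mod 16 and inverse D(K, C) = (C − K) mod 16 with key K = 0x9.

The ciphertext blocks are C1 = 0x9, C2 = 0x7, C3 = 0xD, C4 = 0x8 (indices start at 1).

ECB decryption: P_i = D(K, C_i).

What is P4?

P4 = 0xF

P4: D(K, 0x8) = 0xF.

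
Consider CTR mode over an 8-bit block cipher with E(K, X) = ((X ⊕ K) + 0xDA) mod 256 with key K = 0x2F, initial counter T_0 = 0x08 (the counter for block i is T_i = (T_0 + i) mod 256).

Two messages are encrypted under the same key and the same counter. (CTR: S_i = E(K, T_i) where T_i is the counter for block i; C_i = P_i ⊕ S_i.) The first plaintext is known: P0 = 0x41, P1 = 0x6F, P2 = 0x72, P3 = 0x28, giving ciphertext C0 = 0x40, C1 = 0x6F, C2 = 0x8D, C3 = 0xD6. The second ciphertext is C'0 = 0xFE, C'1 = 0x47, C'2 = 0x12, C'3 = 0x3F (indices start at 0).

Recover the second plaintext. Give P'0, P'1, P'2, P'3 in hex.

P'0 = 0xFF, P'1 = 0x47, P'2 = 0xED, P'3 = 0xC1

In CTR with a reused counter, both messages share the same keystream S_i, so C_i ⊕ C'_i = P_i ⊕ P'_i and thus P'_i = P_i ⊕ C_i ⊕ C'_i.
P'0: 0x41 ⊕ 0x40 ⊕ 0xFE = 0xFF.
P'1: 0x6F ⊕ 0x6F ⊕ 0x47 = 0x47.
P'2: 0x72 ⊕ 0x8D ⊕ 0x12 = 0xED.
P'3: 0x28 ⊕ 0xD6 ⊕ 0x3F = 0xC1.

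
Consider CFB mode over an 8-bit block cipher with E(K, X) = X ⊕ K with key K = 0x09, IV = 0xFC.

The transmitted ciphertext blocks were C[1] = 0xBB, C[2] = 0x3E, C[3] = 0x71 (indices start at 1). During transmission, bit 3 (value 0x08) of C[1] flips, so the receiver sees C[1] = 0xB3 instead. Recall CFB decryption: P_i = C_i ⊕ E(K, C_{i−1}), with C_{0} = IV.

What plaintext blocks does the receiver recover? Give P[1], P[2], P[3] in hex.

Only C[1] changed, to 0xB3. In CFB, a change in C_i flips the same bit in P_i and garbles P_{i+1}. Decrypting the received ciphertext:
P[1]: E(K, 0xFC) = 0xF5; 0xB3 ⊕ 0xF5 = 0x46.
P[2]: E(K, 0xB3) = 0xBA; 0x3E ⊕ 0xBA = 0x84.
P[3]: E(K, 0x3E) = 0x37; 0x71 ⊕ 0x37 = 0x46.
Blocks that differ from the original plaintext: P[1], P[2].

P[1] = 0x46, P[2] = 0x84, P[3] = 0x46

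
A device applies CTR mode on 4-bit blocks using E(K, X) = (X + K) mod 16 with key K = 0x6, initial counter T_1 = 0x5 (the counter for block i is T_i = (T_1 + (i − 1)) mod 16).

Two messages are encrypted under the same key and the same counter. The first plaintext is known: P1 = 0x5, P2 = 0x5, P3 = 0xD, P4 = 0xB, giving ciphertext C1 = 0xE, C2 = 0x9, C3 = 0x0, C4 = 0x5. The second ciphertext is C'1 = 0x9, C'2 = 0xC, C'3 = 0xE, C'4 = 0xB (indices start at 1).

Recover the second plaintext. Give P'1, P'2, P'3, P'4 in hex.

In CTR with a reused counter, both messages share the same keystream S_i, so C_i ⊕ C'_i = P_i ⊕ P'_i and thus P'_i = P_i ⊕ C_i ⊕ C'_i.
P'1: 0x5 ⊕ 0xE ⊕ 0x9 = 0x2.
P'2: 0x5 ⊕ 0x9 ⊕ 0xC = 0x0.
P'3: 0xD ⊕ 0x0 ⊕ 0xE = 0x3.
P'4: 0xB ⊕ 0x5 ⊕ 0xB = 0x5.

P'1 = 0x2, P'2 = 0x0, P'3 = 0x3, P'4 = 0x5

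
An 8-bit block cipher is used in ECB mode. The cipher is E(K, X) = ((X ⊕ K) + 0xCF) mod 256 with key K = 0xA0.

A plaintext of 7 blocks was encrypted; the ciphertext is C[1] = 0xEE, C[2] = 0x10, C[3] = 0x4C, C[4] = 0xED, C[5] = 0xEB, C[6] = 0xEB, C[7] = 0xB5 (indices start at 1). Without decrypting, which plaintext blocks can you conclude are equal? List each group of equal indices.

P[5] = P[6]

ECB encrypts each block independently with the same key, so equal ciphertext blocks imply equal plaintext blocks.
C[5] = C[6] = 0xEB, so P[5] = P[6].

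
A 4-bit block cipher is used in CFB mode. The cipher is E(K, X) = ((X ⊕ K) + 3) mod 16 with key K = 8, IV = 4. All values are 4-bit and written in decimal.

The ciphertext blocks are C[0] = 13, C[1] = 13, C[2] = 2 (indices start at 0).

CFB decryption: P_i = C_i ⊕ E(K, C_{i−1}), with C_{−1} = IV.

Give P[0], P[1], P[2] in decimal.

P[0]: E(K, 4) = 15; 13 ⊕ 15 = 2.
P[1]: E(K, 13) = 8; 13 ⊕ 8 = 5.
P[2]: E(K, 13) = 8; 2 ⊕ 8 = 10.

P[0] = 2, P[1] = 5, P[2] = 10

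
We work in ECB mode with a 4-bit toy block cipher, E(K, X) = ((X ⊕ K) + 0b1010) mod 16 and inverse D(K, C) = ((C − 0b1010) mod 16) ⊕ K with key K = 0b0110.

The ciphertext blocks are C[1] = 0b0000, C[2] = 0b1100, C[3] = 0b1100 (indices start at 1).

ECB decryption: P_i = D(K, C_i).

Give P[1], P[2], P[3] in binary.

P[1] = 0b0000, P[2] = 0b0100, P[3] = 0b0100

P[1]: D(K, 0b0000) = 0b0000.
P[2]: D(K, 0b1100) = 0b0100.
P[3]: D(K, 0b1100) = 0b0100.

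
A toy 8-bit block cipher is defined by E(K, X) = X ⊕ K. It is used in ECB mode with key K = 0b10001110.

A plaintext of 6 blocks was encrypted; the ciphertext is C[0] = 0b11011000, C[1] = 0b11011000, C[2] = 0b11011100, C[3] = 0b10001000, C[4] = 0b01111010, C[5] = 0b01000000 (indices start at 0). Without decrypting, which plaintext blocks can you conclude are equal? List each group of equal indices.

P[0] = P[1]

ECB encrypts each block independently with the same key, so equal ciphertext blocks imply equal plaintext blocks.
C[0] = C[1] = 0b11011000, so P[0] = P[1].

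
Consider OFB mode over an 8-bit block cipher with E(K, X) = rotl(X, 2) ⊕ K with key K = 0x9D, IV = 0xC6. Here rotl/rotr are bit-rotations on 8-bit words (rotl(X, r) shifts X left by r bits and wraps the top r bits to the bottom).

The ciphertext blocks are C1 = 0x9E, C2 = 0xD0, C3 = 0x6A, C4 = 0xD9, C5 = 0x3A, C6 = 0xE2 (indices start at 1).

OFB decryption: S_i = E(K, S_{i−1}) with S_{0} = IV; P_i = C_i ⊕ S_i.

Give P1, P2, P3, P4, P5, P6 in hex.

P1 = 0x18, P2 = 0x57, P3 = 0xE9, P4 = 0x4A, P5 = 0xE9, P6 = 0x30

P1: S = E(K, 0xC6) = 0x86; 0x9E ⊕ 0x86 = 0x18.
P2: S = E(K, 0x86) = 0x87; 0xD0 ⊕ 0x87 = 0x57.
P3: S = E(K, 0x87) = 0x83; 0x6A ⊕ 0x83 = 0xE9.
P4: S = E(K, 0x83) = 0x93; 0xD9 ⊕ 0x93 = 0x4A.
P5: S = E(K, 0x93) = 0xD3; 0x3A ⊕ 0xD3 = 0xE9.
P6: S = E(K, 0xD3) = 0xD2; 0xE2 ⊕ 0xD2 = 0x30.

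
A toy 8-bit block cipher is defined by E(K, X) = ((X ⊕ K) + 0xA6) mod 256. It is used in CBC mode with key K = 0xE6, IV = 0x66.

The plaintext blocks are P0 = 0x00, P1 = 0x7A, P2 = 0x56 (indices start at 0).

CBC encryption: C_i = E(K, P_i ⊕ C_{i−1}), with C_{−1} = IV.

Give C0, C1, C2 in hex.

C0: P0 ⊕ 0x66 = 0x66; E(K, 0x66) = 0x26.
C1: P1 ⊕ 0x26 = 0x5C; E(K, 0x5C) = 0x60.
C2: P2 ⊕ 0x60 = 0x36; E(K, 0x36) = 0x76.

C0 = 0x26, C1 = 0x60, C2 = 0x76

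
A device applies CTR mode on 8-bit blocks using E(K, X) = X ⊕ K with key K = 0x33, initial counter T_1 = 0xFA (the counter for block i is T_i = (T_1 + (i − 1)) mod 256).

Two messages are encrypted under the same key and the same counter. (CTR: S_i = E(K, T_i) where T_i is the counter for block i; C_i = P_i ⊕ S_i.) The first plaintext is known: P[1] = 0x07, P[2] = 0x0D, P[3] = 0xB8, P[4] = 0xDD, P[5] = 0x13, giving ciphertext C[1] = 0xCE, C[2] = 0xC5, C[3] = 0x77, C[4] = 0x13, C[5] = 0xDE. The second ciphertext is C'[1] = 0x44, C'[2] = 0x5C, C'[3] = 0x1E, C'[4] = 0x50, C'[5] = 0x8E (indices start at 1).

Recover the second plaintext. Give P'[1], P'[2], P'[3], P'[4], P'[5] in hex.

P'[1] = 0x8D, P'[2] = 0x94, P'[3] = 0xD1, P'[4] = 0x9E, P'[5] = 0x43

In CTR with a reused counter, both messages share the same keystream S_i, so C_i ⊕ C'_i = P_i ⊕ P'_i and thus P'_i = P_i ⊕ C_i ⊕ C'_i.
P'[1]: 0x07 ⊕ 0xCE ⊕ 0x44 = 0x8D.
P'[2]: 0x0D ⊕ 0xC5 ⊕ 0x5C = 0x94.
P'[3]: 0xB8 ⊕ 0x77 ⊕ 0x1E = 0xD1.
P'[4]: 0xDD ⊕ 0x13 ⊕ 0x50 = 0x9E.
P'[5]: 0x13 ⊕ 0xDE ⊕ 0x8E = 0x43.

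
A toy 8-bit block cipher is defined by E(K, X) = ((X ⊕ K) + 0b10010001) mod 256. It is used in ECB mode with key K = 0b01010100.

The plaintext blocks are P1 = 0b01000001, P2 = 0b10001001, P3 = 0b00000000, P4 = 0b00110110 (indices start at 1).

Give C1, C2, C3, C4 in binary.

C1 = 0b10100110, C2 = 0b01101110, C3 = 0b11100101, C4 = 0b11110011

ECB encryption: C_i = E(K, P_i).
C1: E(K, 0b01000001) = 0b10100110.
C2: E(K, 0b10001001) = 0b01101110.
C3: E(K, 0b00000000) = 0b11100101.
C4: E(K, 0b00110110) = 0b11110011.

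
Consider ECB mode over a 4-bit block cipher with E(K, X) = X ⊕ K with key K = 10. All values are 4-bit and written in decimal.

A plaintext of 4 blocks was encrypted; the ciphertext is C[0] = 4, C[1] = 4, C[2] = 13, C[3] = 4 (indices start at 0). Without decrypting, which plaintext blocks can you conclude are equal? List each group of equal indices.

P[0] = P[1] = P[3]

ECB encrypts each block independently with the same key, so equal ciphertext blocks imply equal plaintext blocks.
C[0] = C[1] = C[3] = 4, so P[0] = P[1] = P[3].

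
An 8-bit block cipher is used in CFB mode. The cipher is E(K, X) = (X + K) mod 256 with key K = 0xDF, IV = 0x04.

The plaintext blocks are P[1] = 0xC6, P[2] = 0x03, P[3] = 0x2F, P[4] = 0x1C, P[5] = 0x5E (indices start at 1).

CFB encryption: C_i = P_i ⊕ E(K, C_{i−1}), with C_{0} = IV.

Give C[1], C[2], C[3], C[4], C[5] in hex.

C[1]: E(K, 0x04) = 0xE3; 0xC6 ⊕ 0xE3 = 0x25.
C[2]: E(K, 0x25) = 0x04; 0x03 ⊕ 0x04 = 0x07.
C[3]: E(K, 0x07) = 0xE6; 0x2F ⊕ 0xE6 = 0xC9.
C[4]: E(K, 0xC9) = 0xA8; 0x1C ⊕ 0xA8 = 0xB4.
C[5]: E(K, 0xB4) = 0x93; 0x5E ⊕ 0x93 = 0xCD.

C[1] = 0x25, C[2] = 0x07, C[3] = 0xC9, C[4] = 0xB4, C[5] = 0xCD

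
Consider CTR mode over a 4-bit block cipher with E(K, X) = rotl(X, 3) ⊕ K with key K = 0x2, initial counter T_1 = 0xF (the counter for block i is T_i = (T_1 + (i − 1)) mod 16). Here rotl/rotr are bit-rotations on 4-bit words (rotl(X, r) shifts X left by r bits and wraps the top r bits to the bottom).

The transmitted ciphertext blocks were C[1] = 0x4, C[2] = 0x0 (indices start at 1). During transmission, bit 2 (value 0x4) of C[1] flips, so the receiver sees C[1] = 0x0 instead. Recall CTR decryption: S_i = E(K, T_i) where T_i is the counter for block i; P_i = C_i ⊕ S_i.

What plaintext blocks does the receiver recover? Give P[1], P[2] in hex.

Only C[1] changed, to 0x0. In CTR, a change in C_i flips the same bit in P_i only; the keystream is unaffected. Decrypting the received ciphertext:
P[1]: T = 0xF, S = E(K, T) = 0xD; 0x0 ⊕ 0xD = 0xD.
P[2]: T = 0x0, S = E(K, T) = 0x2; 0x0 ⊕ 0x2 = 0x2.
Blocks that differ from the original plaintext: P[1].

P[1] = 0xD, P[2] = 0x2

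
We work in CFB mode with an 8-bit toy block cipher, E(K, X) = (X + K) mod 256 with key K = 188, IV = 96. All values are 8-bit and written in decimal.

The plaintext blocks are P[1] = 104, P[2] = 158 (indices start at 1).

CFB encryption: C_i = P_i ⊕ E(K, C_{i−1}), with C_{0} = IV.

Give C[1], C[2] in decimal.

C[1] = 116, C[2] = 174

C[1]: E(K, 96) = 28; 104 ⊕ 28 = 116.
C[2]: E(K, 116) = 48; 158 ⊕ 48 = 174.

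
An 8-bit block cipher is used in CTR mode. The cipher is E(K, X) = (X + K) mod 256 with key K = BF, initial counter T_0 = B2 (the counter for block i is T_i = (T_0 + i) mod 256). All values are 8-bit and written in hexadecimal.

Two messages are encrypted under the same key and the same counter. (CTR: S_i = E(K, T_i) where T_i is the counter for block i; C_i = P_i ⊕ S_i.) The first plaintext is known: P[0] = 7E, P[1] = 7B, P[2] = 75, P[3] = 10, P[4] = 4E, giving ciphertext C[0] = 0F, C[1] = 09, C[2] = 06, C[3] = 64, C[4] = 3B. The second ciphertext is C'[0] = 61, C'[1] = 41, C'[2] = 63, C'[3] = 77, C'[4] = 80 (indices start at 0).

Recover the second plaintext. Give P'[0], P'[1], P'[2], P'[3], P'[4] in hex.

P'[0] = 10, P'[1] = 33, P'[2] = 10, P'[3] = 03, P'[4] = F5

In CTR with a reused counter, both messages share the same keystream S_i, so C_i ⊕ C'_i = P_i ⊕ P'_i and thus P'_i = P_i ⊕ C_i ⊕ C'_i.
P'[0]: 7E ⊕ 0F ⊕ 61 = 10.
P'[1]: 7B ⊕ 09 ⊕ 41 = 33.
P'[2]: 75 ⊕ 06 ⊕ 63 = 10.
P'[3]: 10 ⊕ 64 ⊕ 77 = 03.
P'[4]: 4E ⊕ 3B ⊕ 80 = F5.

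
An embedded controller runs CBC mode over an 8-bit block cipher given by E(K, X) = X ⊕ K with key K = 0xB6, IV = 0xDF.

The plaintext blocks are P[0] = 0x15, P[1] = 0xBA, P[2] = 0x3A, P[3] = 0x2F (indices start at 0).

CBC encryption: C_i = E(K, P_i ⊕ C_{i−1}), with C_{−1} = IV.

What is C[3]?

C[0]: P[0] ⊕ 0xDF = 0xCA; E(K, 0xCA) = 0x7C.
C[1]: P[1] ⊕ 0x7C = 0xC6; E(K, 0xC6) = 0x70.
C[2]: P[2] ⊕ 0x70 = 0x4A; E(K, 0x4A) = 0xFC.
C[3]: P[3] ⊕ 0xFC = 0xD3; E(K, 0xD3) = 0x65.

C[3] = 0x65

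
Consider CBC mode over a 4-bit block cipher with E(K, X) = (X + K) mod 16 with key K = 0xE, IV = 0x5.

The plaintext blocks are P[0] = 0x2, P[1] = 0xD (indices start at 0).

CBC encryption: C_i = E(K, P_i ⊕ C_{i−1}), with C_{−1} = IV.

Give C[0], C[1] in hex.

C[0] = 0x5, C[1] = 0x6

C[0]: P[0] ⊕ 0x5 = 0x7; E(K, 0x7) = 0x5.
C[1]: P[1] ⊕ 0x5 = 0x8; E(K, 0x8) = 0x6.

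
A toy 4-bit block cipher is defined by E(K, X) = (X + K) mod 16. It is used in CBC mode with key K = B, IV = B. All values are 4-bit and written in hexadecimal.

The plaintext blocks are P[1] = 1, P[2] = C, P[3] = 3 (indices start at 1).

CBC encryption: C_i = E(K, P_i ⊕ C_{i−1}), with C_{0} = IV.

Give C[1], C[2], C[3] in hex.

C[1] = 5, C[2] = 4, C[3] = 2

C[1]: P[1] ⊕ B = A; E(K, A) = 5.
C[2]: P[2] ⊕ 5 = 9; E(K, 9) = 4.
C[3]: P[3] ⊕ 4 = 7; E(K, 7) = 2.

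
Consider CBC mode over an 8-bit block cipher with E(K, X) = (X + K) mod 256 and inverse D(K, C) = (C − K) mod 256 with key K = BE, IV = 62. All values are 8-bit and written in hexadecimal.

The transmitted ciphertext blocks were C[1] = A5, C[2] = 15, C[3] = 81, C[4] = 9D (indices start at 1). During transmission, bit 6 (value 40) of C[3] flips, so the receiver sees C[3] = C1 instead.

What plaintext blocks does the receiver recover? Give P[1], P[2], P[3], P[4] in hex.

CBC decryption: P_i = D(K, C_i) ⊕ C_{i−1}, with C_{0} = IV.
Only C[3] changed, to C1. In CBC, a change in C_i garbles P_i and flips the same bit in P_{i+1}. Decrypting the received ciphertext:
P[1]: D(K, A5) = E7; E7 ⊕ 62 = 85.
P[2]: D(K, 15) = 57; 57 ⊕ A5 = F2.
P[3]: D(K, C1) = 03; 03 ⊕ 15 = 16.
P[4]: D(K, 9D) = DF; DF ⊕ C1 = 1E.
Blocks that differ from the original plaintext: P[3], P[4].

P[1] = 85, P[2] = F2, P[3] = 16, P[4] = 1E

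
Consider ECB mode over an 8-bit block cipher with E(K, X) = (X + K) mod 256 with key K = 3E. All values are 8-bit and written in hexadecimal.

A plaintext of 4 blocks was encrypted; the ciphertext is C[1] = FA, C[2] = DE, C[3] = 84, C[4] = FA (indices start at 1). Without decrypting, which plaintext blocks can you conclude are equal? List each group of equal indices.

ECB encrypts each block independently with the same key, so equal ciphertext blocks imply equal plaintext blocks.
C[1] = C[4] = FA, so P[1] = P[4].

P[1] = P[4]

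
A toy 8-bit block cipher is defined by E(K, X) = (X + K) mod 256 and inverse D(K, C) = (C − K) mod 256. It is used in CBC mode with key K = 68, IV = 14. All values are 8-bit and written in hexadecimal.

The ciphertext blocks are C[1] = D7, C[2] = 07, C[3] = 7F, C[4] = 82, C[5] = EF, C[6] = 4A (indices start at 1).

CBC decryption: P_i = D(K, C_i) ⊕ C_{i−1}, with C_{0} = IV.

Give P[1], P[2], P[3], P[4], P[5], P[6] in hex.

P[1]: D(K, D7) = 6F; 6F ⊕ 14 = 7B.
P[2]: D(K, 07) = 9F; 9F ⊕ D7 = 48.
P[3]: D(K, 7F) = 17; 17 ⊕ 07 = 10.
P[4]: D(K, 82) = 1A; 1A ⊕ 7F = 65.
P[5]: D(K, EF) = 87; 87 ⊕ 82 = 05.
P[6]: D(K, 4A) = E2; E2 ⊕ EF = 0D.

P[1] = 7B, P[2] = 48, P[3] = 10, P[4] = 65, P[5] = 05, P[6] = 0D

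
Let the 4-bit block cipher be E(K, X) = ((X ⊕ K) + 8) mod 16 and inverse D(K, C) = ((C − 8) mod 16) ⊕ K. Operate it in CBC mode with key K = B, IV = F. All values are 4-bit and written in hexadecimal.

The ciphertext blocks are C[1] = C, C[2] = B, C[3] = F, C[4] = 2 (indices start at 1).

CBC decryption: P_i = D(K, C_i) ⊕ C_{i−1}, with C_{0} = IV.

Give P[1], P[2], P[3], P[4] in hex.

P[1]: D(K, C) = F; F ⊕ F = 0.
P[2]: D(K, B) = 8; 8 ⊕ C = 4.
P[3]: D(K, F) = C; C ⊕ B = 7.
P[4]: D(K, 2) = 1; 1 ⊕ F = E.

P[1] = 0, P[2] = 4, P[3] = 7, P[4] = E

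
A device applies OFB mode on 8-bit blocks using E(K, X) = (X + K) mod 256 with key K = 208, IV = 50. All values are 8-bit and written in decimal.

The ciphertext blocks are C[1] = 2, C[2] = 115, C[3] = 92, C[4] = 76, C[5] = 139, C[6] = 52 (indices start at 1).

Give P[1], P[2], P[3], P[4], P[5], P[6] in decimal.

P[1] = 0, P[2] = 161, P[3] = 254, P[4] = 62, P[5] = 201, P[6] = 38

OFB decryption: S_i = E(K, S_{i−1}) with S_{0} = IV; P_i = C_i ⊕ S_i.
P[1]: S = E(K, 50) = 2; 2 ⊕ 2 = 0.
P[2]: S = E(K, 2) = 210; 115 ⊕ 210 = 161.
P[3]: S = E(K, 210) = 162; 92 ⊕ 162 = 254.
P[4]: S = E(K, 162) = 114; 76 ⊕ 114 = 62.
P[5]: S = E(K, 114) = 66; 139 ⊕ 66 = 201.
P[6]: S = E(K, 66) = 18; 52 ⊕ 18 = 38.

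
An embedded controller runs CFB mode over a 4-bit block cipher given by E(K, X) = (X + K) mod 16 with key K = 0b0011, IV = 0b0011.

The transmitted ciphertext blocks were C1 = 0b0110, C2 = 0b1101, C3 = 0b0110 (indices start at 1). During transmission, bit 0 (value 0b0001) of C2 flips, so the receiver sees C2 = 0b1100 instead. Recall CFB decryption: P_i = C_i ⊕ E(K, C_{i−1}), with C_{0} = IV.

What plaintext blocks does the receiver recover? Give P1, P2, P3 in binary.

Only C2 changed, to 0b1100. In CFB, a change in C_i flips the same bit in P_i and garbles P_{i+1}. Decrypting the received ciphertext:
P1: E(K, 0b0011) = 0b0110; 0b0110 ⊕ 0b0110 = 0b0000.
P2: E(K, 0b0110) = 0b1001; 0b1100 ⊕ 0b1001 = 0b0101.
P3: E(K, 0b1100) = 0b1111; 0b0110 ⊕ 0b1111 = 0b1001.
Blocks that differ from the original plaintext: P2, P3.

P1 = 0b0000, P2 = 0b0101, P3 = 0b1001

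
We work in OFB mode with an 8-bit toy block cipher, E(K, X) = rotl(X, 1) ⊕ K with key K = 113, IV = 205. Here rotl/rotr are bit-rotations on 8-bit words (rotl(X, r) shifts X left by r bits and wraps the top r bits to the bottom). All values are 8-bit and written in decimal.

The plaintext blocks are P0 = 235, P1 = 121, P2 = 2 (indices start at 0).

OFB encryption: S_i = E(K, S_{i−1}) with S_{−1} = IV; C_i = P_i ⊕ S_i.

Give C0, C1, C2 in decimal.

C0 = 1, C1 = 221, C2 = 58

C0: S = E(K, 205) = 234; 235 ⊕ 234 = 1.
C1: S = E(K, 234) = 164; 121 ⊕ 164 = 221.
C2: S = E(K, 164) = 56; 2 ⊕ 56 = 58.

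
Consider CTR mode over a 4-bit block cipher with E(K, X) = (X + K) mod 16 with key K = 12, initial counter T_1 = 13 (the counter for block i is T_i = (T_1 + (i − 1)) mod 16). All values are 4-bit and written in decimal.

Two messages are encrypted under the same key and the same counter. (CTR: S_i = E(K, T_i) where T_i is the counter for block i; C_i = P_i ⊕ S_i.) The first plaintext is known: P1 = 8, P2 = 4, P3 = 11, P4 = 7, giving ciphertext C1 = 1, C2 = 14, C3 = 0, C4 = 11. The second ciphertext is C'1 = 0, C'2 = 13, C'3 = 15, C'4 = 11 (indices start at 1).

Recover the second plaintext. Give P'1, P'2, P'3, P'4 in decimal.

In CTR with a reused counter, both messages share the same keystream S_i, so C_i ⊕ C'_i = P_i ⊕ P'_i and thus P'_i = P_i ⊕ C_i ⊕ C'_i.
P'1: 8 ⊕ 1 ⊕ 0 = 9.
P'2: 4 ⊕ 14 ⊕ 13 = 7.
P'3: 11 ⊕ 0 ⊕ 15 = 4.
P'4: 7 ⊕ 11 ⊕ 11 = 7.

P'1 = 9, P'2 = 7, P'3 = 4, P'4 = 7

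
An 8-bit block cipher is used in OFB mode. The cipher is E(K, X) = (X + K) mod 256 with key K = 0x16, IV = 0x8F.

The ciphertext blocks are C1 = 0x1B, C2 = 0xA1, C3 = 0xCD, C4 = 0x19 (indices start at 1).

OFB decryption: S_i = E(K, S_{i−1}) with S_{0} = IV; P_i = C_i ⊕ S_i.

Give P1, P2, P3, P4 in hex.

P1: S = E(K, 0x8F) = 0xA5; 0x1B ⊕ 0xA5 = 0xBE.
P2: S = E(K, 0xA5) = 0xBB; 0xA1 ⊕ 0xBB = 0x1A.
P3: S = E(K, 0xBB) = 0xD1; 0xCD ⊕ 0xD1 = 0x1C.
P4: S = E(K, 0xD1) = 0xE7; 0x19 ⊕ 0xE7 = 0xFE.

P1 = 0xBE, P2 = 0x1A, P3 = 0x1C, P4 = 0xFE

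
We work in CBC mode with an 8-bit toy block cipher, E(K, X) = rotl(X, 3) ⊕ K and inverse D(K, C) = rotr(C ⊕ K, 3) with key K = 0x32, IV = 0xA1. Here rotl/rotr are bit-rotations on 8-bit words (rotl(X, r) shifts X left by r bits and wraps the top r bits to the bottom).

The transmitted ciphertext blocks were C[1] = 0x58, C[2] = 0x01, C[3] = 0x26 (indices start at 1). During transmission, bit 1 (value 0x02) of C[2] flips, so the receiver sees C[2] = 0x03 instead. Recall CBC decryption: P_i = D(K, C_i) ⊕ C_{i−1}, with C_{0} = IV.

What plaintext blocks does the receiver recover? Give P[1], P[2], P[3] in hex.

P[1] = 0xEC, P[2] = 0x7E, P[3] = 0x81

Only C[2] changed, to 0x03. In CBC, a change in C_i garbles P_i and flips the same bit in P_{i+1}. Decrypting the received ciphertext:
P[1]: D(K, 0x58) = 0x4D; 0x4D ⊕ 0xA1 = 0xEC.
P[2]: D(K, 0x03) = 0x26; 0x26 ⊕ 0x58 = 0x7E.
P[3]: D(K, 0x26) = 0x82; 0x82 ⊕ 0x03 = 0x81.
Blocks that differ from the original plaintext: P[2], P[3].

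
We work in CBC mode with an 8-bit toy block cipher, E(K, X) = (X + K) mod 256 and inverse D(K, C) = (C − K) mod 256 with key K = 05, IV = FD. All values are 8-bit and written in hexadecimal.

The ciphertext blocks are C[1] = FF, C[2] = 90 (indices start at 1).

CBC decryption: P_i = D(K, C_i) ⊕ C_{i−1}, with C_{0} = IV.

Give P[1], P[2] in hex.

P[1]: D(K, FF) = FA; FA ⊕ FD = 07.
P[2]: D(K, 90) = 8B; 8B ⊕ FF = 74.

P[1] = 07, P[2] = 74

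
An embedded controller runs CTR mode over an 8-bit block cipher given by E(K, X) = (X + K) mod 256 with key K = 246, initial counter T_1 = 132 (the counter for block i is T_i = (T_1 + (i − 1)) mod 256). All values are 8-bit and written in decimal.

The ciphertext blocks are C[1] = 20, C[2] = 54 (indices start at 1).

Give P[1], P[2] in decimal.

CTR decryption: S_i = E(K, T_i) where T_i is the counter for block i; P_i = C_i ⊕ S_i.
P[1]: T = 132, S = E(K, T) = 122; 20 ⊕ 122 = 110.
P[2]: T = 133, S = E(K, T) = 123; 54 ⊕ 123 = 77.

P[1] = 110, P[2] = 77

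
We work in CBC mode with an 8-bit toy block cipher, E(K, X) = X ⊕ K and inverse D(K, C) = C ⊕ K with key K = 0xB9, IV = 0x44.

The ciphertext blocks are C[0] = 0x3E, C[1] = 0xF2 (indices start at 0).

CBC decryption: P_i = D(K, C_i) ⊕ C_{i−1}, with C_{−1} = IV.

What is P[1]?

P[1]: D(K, 0xF2) = 0x4B; 0x4B ⊕ 0x3E = 0x75.

P[1] = 0x75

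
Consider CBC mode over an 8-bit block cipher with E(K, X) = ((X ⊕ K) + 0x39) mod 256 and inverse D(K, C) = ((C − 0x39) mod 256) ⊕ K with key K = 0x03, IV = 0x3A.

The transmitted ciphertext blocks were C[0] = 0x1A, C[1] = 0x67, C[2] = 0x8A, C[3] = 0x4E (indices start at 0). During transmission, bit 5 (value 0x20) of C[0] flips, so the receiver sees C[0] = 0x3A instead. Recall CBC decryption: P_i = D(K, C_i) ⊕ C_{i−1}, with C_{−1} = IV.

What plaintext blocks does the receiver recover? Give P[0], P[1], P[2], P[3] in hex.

P[0] = 0x38, P[1] = 0x17, P[2] = 0x35, P[3] = 0x9C

Only C[0] changed, to 0x3A. In CBC, a change in C_i garbles P_i and flips the same bit in P_{i+1}. Decrypting the received ciphertext:
P[0]: D(K, 0x3A) = 0x02; 0x02 ⊕ 0x3A = 0x38.
P[1]: D(K, 0x67) = 0x2D; 0x2D ⊕ 0x3A = 0x17.
P[2]: D(K, 0x8A) = 0x52; 0x52 ⊕ 0x67 = 0x35.
P[3]: D(K, 0x4E) = 0x16; 0x16 ⊕ 0x8A = 0x9C.
Blocks that differ from the original plaintext: P[0], P[1].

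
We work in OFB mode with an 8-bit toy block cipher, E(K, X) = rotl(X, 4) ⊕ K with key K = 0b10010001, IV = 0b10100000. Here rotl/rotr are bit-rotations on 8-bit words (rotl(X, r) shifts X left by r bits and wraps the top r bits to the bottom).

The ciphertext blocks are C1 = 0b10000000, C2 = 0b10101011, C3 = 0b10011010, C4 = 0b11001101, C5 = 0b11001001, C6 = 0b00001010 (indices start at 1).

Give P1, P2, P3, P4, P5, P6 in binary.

OFB decryption: S_i = E(K, S_{i−1}) with S_{0} = IV; P_i = C_i ⊕ S_i.
P1: S = E(K, 0b10100000) = 0b10011011; 0b10000000 ⊕ 0b10011011 = 0b00011011.
P2: S = E(K, 0b10011011) = 0b00101000; 0b10101011 ⊕ 0b00101000 = 0b10000011.
P3: S = E(K, 0b00101000) = 0b00010011; 0b10011010 ⊕ 0b00010011 = 0b10001001.
P4: S = E(K, 0b00010011) = 0b10100000; 0b11001101 ⊕ 0b10100000 = 0b01101101.
P5: S = E(K, 0b10100000) = 0b10011011; 0b11001001 ⊕ 0b10011011 = 0b01010010.
P6: S = E(K, 0b10011011) = 0b00101000; 0b00001010 ⊕ 0b00101000 = 0b00100010.

P1 = 0b00011011, P2 = 0b10000011, P3 = 0b10001001, P4 = 0b01101101, P5 = 0b01010010, P6 = 0b00100010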